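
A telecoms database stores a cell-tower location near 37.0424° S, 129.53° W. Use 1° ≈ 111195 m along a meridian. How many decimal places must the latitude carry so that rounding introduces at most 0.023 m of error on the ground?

7 decimal places

One degree of latitude covers 111195 m.
Rounding to N decimal places gives at most 0.5 × 10⁻ᴺ degrees of error, i.e. 0.5 × 10⁻ᴺ × 111195 m.
Setting 55597.5 × 10⁻ᴺ ≤ 0.023 gives 10ᴺ ≥ 2.417e+06, i.e. N ≥ 6.38.
At 6 places the error can reach 0.0556 m, but 7 places keeps it to 0.00556 m.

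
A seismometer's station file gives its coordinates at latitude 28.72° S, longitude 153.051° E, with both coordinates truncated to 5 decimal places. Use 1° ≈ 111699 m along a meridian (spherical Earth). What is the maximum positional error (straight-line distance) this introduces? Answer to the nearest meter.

1 meters

Truncating at 5 decimal places can drop up to a full unit in the last place, so each coordinate may be off by as much as 1e-05°.
North–south component: 1e-05° × 111699 = 1.11699 m.
E–W at 28.72°: 1e-05° × 111699 × cos 28.72° = 1e-05 × 111699 × 0.8770 ≈ 0.979576 m.
Combining orthogonally: (1.11699² + 0.979576²)^½ ≈ 1.48568 m.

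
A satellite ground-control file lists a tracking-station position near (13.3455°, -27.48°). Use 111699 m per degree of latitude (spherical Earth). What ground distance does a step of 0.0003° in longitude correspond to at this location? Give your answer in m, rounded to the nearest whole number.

0.0003° of longitude at 13.3455° is 0.0003 × 111699 × cos 13.3455° ≈ 0.0003 × 108683 = 32.6048 m.

33 m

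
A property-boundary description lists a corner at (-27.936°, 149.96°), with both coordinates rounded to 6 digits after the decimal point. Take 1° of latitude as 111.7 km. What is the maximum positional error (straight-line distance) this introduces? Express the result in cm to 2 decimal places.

Rounding to 6 decimal places leaves each coordinate within ±5e-07° of the true value.
North–south component: 5e-07° × 111700 = 0.05585 m.
East–west component at 27.936°: 5e-07° × 111700 × cos 27.936° ≈ 5e-07 × 98683.8 ≈ 0.0493419 m.
The two errors are perpendicular, so the maximum displacement is √(0.05585² + 0.0493419²) ≈ 0.0745241 m.
That is 0.0745241 m = 7.4524 cm.

7.45 cm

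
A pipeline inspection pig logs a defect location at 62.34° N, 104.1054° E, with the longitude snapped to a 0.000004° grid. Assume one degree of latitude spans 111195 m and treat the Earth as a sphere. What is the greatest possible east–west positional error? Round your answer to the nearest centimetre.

10 centimetres

With a 0.000004° grid the true value lies within half a step, ±0.000004°/2 = ±2e-06°, of the stored one.
One degree of longitude at 62.34° is 111195 × cos 62.34° ≈ 111195 × 0.4642 = 51619.4 m.
Maximum E–W displacement: 2e-06 × 51619.4 = 0.103239 m.
That is 0.103239 m = 10.324 cm.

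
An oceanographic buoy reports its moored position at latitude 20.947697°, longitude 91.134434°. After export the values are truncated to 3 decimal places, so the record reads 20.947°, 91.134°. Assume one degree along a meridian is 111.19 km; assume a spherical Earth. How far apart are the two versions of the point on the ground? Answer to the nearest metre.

90 metres

Δlat = 20.947697 − 20.947 = +0.000697°; Δlon = 91.134434 − 91.134 = +0.000434°.
North–south shift: 0.000697 × 111190 = 77.4994 m.
E–W at 20.947°: 0.000434° × 111190 × cos 20.947° = 0.000434 × 111190 × 0.9339 ≈ 45.0673 m.
Hypotenuse of the two orthogonal shifts: √(77.4994² + 45.0673²) = 89.6505 m.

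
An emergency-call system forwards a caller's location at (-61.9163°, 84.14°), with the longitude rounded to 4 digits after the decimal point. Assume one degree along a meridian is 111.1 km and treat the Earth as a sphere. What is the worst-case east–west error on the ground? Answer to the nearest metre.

Rounding to 4 decimal places leaves the longitude within ±5e-05° of the true value.
At latitude 61.9163° a degree of longitude spans 111100 m × cos 61.9163° = 111100 × 0.4708 ≈ 52301.5 m.
East–west error: 5e-05° × 52301.5 m/° ≈ 2.61508 m.

3 metres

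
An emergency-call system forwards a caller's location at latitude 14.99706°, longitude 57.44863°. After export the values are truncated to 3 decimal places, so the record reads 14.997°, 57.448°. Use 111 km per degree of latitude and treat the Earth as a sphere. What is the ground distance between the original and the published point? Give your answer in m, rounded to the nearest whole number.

Δlat = 14.99706 − 14.997 = +0.00006°; Δlon = 57.44863 − 57.448 = +0.00063°.
N–S: 0.00006° × 111000 m/° = 6.66 m.
E–W at 14.997°: 0.00063° × 111000 × cos 14.997° = 0.00063 × 111000 × 0.9659 ≈ 67.5481 m.
Distance: √(6.66² + 67.5481²) ≈ 67.8757 m.

68 m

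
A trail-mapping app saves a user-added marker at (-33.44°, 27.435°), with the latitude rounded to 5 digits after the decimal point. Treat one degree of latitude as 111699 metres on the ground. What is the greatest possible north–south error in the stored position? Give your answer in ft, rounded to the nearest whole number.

2 ft

Rounding to 5 decimal places leaves the latitude within ±5e-06° of the true value.
So the N–S error is at most 5e-06 × 111699 = 0.558495 m.
Converting: 0.558495 m × 3.2808 ft/m ≈ 1.8323 ft.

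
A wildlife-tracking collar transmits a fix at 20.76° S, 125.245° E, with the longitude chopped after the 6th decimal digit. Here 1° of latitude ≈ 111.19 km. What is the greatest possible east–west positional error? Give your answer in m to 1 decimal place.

Truncating at 6 decimal places can drop up to a full unit in the last place, so the longitude may be off by as much as 1e-06°.
Parallels shrink by cos φ, so at 20.76° a degree of longitude is 111190 × 0.9351 ≈ 103971 m.
Maximum E–W displacement: 1e-06 × 103971 = 0.103971 m.

0.1 m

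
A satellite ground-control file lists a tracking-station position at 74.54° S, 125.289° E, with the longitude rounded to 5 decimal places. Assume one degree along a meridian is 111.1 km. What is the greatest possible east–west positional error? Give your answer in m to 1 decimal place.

Rounding to 5 decimal places leaves the longitude within ±5e-06° of the true value.
Parallels shrink by cos φ, so at 74.54° a degree of longitude is 111100 × 0.2666 ≈ 29615.4 m.
East–west error: 5e-06° × 29615.4 m/° ≈ 0.148077 m.

0.1 m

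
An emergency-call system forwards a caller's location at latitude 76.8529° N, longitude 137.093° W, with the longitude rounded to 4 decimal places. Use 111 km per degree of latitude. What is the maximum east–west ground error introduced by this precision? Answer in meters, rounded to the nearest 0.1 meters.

Rounding to 4 decimal places leaves the longitude within ±5e-05° of the true value.
At latitude 76.8529° a degree of longitude spans 111000 m × cos 76.8529° = 111000 × 0.2275 ≈ 25247.2 m.
East–west error: 5e-05° × 25247.2 m/° ≈ 1.26236 m.

1.3 meters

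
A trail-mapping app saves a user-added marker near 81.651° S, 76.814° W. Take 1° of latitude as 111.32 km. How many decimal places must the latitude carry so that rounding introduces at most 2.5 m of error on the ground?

One degree of latitude covers 111320 m.
N decimal places → at most half a unit in the last place, 0.5 × 10⁻ᴺ° = 111320/2 × 10⁻ᴺ m.
Setting 55660 × 10⁻ᴺ ≤ 2.5 gives 10ᴺ ≥ 2.226e+04, i.e. N ≥ 4.35.
So 5 decimal places suffice (0.557 m); 4 would allow up to 5.57 m.

5 decimal places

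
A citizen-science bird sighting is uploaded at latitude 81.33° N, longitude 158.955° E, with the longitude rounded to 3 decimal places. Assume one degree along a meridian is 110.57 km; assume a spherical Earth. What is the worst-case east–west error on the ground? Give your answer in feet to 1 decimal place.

Rounding to 3 decimal places leaves the longitude within ±0.0005° of the true value.
One degree of longitude at 81.33° is 110570 × cos 81.33° ≈ 110570 × 0.1507 = 16667.7 m.
So at most 0.0005° × 16667.7 ≈ 8.33384 m east–west.
In feet: 8.33384 m ÷ 0.3048 ≈ 27.342 ft.

27.3 feet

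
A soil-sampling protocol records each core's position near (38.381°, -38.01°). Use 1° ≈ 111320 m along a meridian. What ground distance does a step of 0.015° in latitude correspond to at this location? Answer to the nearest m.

0.015° × 111320 m/° = 1669.8 m.

1670 m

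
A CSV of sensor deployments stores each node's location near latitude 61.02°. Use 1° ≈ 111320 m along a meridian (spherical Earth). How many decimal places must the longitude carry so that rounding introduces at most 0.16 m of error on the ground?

At 61.02° one degree of longitude covers 111320 × cos 61.02° ≈ 111320 × 0.4845 ≈ 53935 m.
Rounding to N decimal places gives at most 0.5 × 10⁻ᴺ degrees of error, i.e. 0.5 × 10⁻ᴺ × 53935 m.
Need 0.5 × 53935 × 10⁻ᴺ ≤ 0.16 → 10⁻ᴺ ≤ 5.933e-06, so N ≥ 5.23.
At 5 places the error can reach 0.27 m, but 6 places keeps it to 0.027 m.

6 decimal places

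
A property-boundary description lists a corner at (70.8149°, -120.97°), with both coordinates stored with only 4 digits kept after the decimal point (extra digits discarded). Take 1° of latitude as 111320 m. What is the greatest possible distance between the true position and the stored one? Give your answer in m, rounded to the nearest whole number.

Truncating at 4 decimal places can drop up to a full unit in the last place, so each coordinate may be off by as much as 0.0001°.
Latitude error → 0.0001 × 111320 = 11.132 m along the meridian.
Longitude error → 0.0001 × 111320 × cos 70.8149° = 0.0001 × 111320 × 0.3286 ≈ 3.65821 m.
Combining orthogonally: (11.132² + 3.65821²)^½ ≈ 11.7177 m.

12 m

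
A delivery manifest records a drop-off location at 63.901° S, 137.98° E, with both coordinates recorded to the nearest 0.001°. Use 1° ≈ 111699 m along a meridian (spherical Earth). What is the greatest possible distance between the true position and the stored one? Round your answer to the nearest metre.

61 metres

Rounding to 3 decimal places leaves each coordinate within ±0.0005° of the true value.
North–south component: 0.0005° × 111699 = 55.8495 m.
Longitude error → 0.0005 × 111699 × cos 63.901° = 0.0005 × 111699 × 0.4399 ≈ 24.5695 m.
Worst case both components are at the extreme and orthogonal: √(55.8495² + 24.5695²) ≈ 61.015 m.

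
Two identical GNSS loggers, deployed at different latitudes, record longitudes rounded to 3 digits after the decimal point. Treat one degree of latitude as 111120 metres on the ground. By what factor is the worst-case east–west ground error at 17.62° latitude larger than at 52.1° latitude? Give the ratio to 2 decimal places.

Rounding to 3 decimal places leaves the longitude within ±0.0005° of the true value.
At 17.62°: 0.0005° × 111120 × cos 17.62° = 0.0005 × 111120 × 0.9531 ≈ 52.953 m.
At 52.1°: 0.0005° × 111120 × cos 52.1° = 0.0005 × 111120 × 0.6143 ≈ 34.13 m.
Ratio: 52.953 / 34.13 = cos 17.62° / cos 52.1° ≈ 1.5515.

1.55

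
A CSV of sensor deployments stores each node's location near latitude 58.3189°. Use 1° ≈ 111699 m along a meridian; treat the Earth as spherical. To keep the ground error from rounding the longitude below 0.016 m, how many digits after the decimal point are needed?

At 58.3189° one degree of longitude covers 111699 × cos 58.3189° ≈ 111699 × 0.5252 ≈ 58663.3 m.
With N decimal places the half-ulp bound is 0.5·10⁻ᴺ°, or 0.5·10⁻ᴺ × 58663.3 m on the ground.
Need 0.5 × 58663.3 × 10⁻ᴺ ≤ 0.016 → 10⁻ᴺ ≤ 5.455e-07, so N ≥ 6.26.
N = 6 would give 0.0293 m (too coarse); N = 7 gives 0.00293 m ≤ 0.016 m.

7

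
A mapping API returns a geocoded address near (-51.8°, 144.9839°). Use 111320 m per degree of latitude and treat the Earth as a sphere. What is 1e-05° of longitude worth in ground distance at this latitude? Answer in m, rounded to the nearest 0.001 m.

One degree of longitude here spans 111320 × cos 51.8° = 111320 × 0.6184 ≈ 68841.2 m; 1e-05° of that is 0.688412 m.

0.688 m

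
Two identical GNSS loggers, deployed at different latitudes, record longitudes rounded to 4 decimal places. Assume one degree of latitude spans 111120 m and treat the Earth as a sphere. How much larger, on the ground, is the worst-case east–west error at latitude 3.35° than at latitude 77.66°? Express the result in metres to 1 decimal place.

Rounding to 4 decimal places leaves the longitude within ±5e-05° of the true value.
At 3.35°: 5e-05° × 111120 × cos 3.35° = 5e-05 × 111120 × 0.9983 ≈ 5.5465 m.
Error at 77.66° = 5e-05° × 111120 × cos 77.66° ≈ 5.556 × 0.2137 = 1.1874 m.
Difference: 5.5465 − 1.1874 = 4.3591 m.

4.4 metres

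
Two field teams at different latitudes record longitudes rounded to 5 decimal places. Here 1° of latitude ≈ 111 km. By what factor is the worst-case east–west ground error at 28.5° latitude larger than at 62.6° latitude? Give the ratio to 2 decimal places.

1.91

Rounding to 5 decimal places leaves the longitude within ±5e-06° of the true value.
At 28.5°: 5e-06° × 111000 × cos 28.5° = 5e-06 × 111000 × 0.8788 ≈ 0.48774 m.
Error at 62.6° = 5e-06° × 111000 × cos 62.6° ≈ 0.555 × 0.4602 = 0.25541 m.
The ratio reduces to cos 28.5° / cos 62.6° = 0.8788/0.4602 ≈ 1.9096.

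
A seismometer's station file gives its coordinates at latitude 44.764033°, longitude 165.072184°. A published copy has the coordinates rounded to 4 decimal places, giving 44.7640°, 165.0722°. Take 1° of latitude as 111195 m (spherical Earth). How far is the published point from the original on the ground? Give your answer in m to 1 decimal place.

The latitude changed by +0.000033° and the longitude by -0.000016°.
North–south shift: 0.000033 × 111195 = 3.66943 m.
East–west at this latitude: -0.000016° × 111195 × cos 44.764° ≈ -0.000016 × 78949.9 = -1.2632 m.
Combined displacement = (3.66943² + 1.2632²)^½ ≈ 3.88078 m.

3.9 m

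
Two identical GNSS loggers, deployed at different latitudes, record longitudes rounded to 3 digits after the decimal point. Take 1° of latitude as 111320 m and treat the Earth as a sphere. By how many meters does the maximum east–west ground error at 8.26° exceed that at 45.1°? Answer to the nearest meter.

16 meters

Rounding to 3 decimal places leaves the longitude within ±0.0005° of the true value.
At 8.26°: 0.0005° × 111320 × cos 8.26° = 0.0005 × 111320 × 0.9896 ≈ 55.083 m.
At 45.1°: 0.0005° × 111320 × cos 45.1° = 0.0005 × 111320 × 0.7059 ≈ 39.289 m.
Difference: 55.083 − 39.289 = 15.794 m.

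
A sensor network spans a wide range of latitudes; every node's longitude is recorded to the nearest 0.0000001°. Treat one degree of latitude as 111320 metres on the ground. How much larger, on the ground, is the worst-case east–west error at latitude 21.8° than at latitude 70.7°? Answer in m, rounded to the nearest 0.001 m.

Rounding to 7 decimal places leaves the longitude within ±5e-08° of the true value.
At 21.8°: 5e-08° × 111320 × cos 21.8° = 5e-08 × 111320 × 0.9285 ≈ 0.005168 m.
Error at 70.7° = 5e-08° × 111320 × cos 70.7° ≈ 0.005566 × 0.3305 = 0.0018396 m.
So the lower-latitude error exceeds the higher by 0.005168 − 0.0018396 = 0.0033283 m.

0.003 m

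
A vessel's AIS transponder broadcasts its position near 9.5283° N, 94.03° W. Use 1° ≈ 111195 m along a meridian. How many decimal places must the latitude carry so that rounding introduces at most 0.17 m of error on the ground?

One degree of latitude covers 111195 m.
Rounding to N decimal places gives at most 0.5 × 10⁻ᴺ degrees of error, i.e. 0.5 × 10⁻ᴺ × 111195 m.
Setting 55597.5 × 10⁻ᴺ ≤ 0.17 gives 10ᴺ ≥ 3.27e+05, i.e. N ≥ 5.51.
At 5 places the error can reach 0.556 m, but 6 places keeps it to 0.0556 m.

6 decimal places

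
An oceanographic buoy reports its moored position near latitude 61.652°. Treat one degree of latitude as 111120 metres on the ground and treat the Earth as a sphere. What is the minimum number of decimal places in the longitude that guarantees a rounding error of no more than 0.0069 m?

7

At 61.652° one degree of longitude covers 111120 × cos 61.652° ≈ 111120 × 0.4748 ≈ 52762.6 m.
N decimal places → at most half a unit in the last place, 0.5 × 10⁻ᴺ° = 52762.6/2 × 10⁻ᴺ m.
Setting 26381.3 × 10⁻ᴺ ≤ 0.0069 gives 10ᴺ ≥ 3.823e+06, i.e. N ≥ 6.58.
N = 6 would give 0.0264 m (too coarse); N = 7 gives 0.00264 m ≤ 0.0069 m.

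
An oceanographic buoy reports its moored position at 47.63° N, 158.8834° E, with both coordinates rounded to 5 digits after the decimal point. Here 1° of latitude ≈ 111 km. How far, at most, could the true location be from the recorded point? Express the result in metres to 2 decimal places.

Rounding to 5 decimal places leaves each coordinate within ±5e-06° of the true value.
Latitude error → 5e-06 × 111000 = 0.555 m along the meridian.
E–W at 47.63°: 5e-06° × 111000 × cos 47.63° = 5e-06 × 111000 × 0.6739 ≈ 0.374023 m.
Worst case both components are at the extreme and orthogonal: √(0.555² + 0.374023²) ≈ 0.669267 m.

0.67 metres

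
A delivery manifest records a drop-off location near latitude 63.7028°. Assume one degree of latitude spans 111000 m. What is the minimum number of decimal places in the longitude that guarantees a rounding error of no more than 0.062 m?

6

At 63.7028° one degree of longitude covers 111000 × cos 63.7028° ≈ 111000 × 0.4430 ≈ 49176 m.
N decimal places → at most half a unit in the last place, 0.5 × 10⁻ᴺ° = 49176/2 × 10⁻ᴺ m.
Setting 24588 × 10⁻ᴺ ≤ 0.062 gives 10ᴺ ≥ 3.966e+05, i.e. N ≥ 5.60.
At 5 places the error can reach 0.246 m, but 6 places keeps it to 0.0246 m.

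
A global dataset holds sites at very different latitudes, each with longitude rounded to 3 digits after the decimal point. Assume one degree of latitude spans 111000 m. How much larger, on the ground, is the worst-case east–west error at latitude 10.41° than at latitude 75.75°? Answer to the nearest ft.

134 ft

Rounding to 3 decimal places leaves the longitude within ±0.0005° of the true value.
At 10.41°: 0.0005° × 111000 × cos 10.41° = 0.0005 × 111000 × 0.9835 ≈ 54.586 m.
At 75.75°: 0.0005° × 111000 × cos 75.75° = 0.0005 × 111000 × 0.2462 ≈ 13.662 m.
Difference: 54.586 − 13.662 = 40.925 m.
In feet: 40.925 m ÷ 0.3048 ≈ 134.27 ft.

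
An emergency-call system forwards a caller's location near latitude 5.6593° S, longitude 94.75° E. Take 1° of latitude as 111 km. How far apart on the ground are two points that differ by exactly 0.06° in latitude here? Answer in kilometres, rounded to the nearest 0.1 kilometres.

6.7 kilometres

Along a meridian 0.06° is 0.06 × 111000 = 6660 m.
That is 6660 m = 6.66 km.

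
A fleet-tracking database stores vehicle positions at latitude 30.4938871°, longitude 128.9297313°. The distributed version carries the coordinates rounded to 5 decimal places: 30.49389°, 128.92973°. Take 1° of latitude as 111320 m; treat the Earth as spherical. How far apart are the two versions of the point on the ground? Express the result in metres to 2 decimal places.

Δlat = 30.4938871 − 30.49389 = -0.0000029°; Δlon = 128.9297313 − 128.92973 = +0.0000013°.
N–S: -0.0000029° × 111320 m/° = -0.322828 m.
E–W at 30.4939°: 0.0000013° × 111320 × cos 30.4939° = 0.0000013 × 111320 × 0.8617 ≈ 0.124699 m.
Distance: √(0.322828² + 0.124699²) ≈ 0.346075 m.

0.35 metres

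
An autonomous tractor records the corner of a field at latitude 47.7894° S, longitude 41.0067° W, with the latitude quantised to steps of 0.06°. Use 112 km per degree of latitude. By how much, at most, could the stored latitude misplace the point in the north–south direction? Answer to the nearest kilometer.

With a 0.06° grid the true value lies within half a step, ±0.06°/2 = ±0.03°, of the stored one.
So the N–S error is at most 0.03 × 112000 = 3360 m.
That is 3360 m = 3.36 km.

3 kilometers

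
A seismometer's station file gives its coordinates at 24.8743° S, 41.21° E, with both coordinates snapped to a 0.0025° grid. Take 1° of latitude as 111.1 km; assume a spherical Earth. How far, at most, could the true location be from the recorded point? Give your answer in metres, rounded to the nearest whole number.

With a 0.0025° grid the true value lies within half a step, ±0.0025°/2 = ±0.00125°, of the stored one.
N–S: 0.00125° × 111100 m/° = 138.875 m.
E–W at 24.8743°: 0.00125° × 111100 × cos 24.8743° = 0.00125 × 111100 × 0.9072 ≈ 125.992 m.
The two errors are perpendicular, so the maximum displacement is √(138.875² + 125.992²) ≈ 187.511 m.

188 metres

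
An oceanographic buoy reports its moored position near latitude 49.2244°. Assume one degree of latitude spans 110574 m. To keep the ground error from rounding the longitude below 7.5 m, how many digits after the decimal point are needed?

At 49.2244° one degree of longitude covers 110574 × cos 49.2244° ≈ 110574 × 0.6531 ≈ 72215.7 m.
N decimal places → at most half a unit in the last place, 0.5 × 10⁻ᴺ° = 72215.7/2 × 10⁻ᴺ m.
Setting 36107.8 × 10⁻ᴺ ≤ 7.5 gives 10ᴺ ≥ 4814, i.e. N ≥ 3.68.
At 3 places the error can reach 36.1 m, but 4 places keeps it to 3.61 m.

4 decimal places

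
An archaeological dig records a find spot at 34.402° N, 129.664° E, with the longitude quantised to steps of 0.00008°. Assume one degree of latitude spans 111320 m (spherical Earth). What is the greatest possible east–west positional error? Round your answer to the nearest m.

4 m

With a 0.00008° grid the true value lies within half a step, ±0.00008°/2 = ±4e-05°, of the stored one.
Parallels shrink by cos φ, so at 34.402° a degree of longitude is 111320 × 0.8251 ≈ 91849.4 m.
So at most 4e-05° × 91849.4 ≈ 3.67398 m east–west.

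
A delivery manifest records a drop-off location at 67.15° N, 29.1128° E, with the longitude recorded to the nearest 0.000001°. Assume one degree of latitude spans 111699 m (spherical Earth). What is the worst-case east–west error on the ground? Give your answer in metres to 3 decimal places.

Rounding to 6 decimal places leaves the longitude within ±5e-07° of the true value.
At latitude 67.15° a degree of longitude spans 111699 m × cos 67.15° = 111699 × 0.3883 ≈ 43374.9 m.
So at most 5e-07° × 43374.9 ≈ 0.0216875 m east–west.

0.022 metres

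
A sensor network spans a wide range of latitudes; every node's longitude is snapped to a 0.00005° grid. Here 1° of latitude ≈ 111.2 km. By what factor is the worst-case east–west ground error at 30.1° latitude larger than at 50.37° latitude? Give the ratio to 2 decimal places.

1.36

With a 0.00005° grid the true value lies within half a step, ±0.00005°/2 = ±2.5e-05°, of the stored one.
Error at 30.1° = 2.5e-05° × 111200 × cos 30.1° ≈ 2.78 × 0.8652 = 2.4051 m.
At 50.37°: 2.5e-05° × 111200 × cos 50.37° = 2.5e-05 × 111200 × 0.6378 ≈ 1.7732 m.
The ratio reduces to cos 30.1° / cos 50.37° = 0.8652/0.6378 ≈ 1.3564.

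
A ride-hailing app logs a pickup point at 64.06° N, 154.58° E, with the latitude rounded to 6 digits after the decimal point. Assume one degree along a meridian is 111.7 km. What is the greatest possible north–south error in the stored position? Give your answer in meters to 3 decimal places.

0.056 meters

Rounding to 6 decimal places leaves the latitude within ±5e-07° of the true value.
North–south distance: 5e-07° × 111700 m/° = 0.05585 m.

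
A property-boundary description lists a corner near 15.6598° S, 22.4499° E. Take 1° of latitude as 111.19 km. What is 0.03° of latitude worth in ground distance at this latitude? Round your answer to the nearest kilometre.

Along a meridian 0.03° is 0.03 × 111190 = 3335.7 m.
That is 3335.7 m = 3.3357 km.

3 kilometres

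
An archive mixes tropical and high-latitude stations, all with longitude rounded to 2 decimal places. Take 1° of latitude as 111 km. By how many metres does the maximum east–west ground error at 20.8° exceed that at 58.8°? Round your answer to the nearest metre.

Rounding to 2 decimal places leaves the longitude within ±0.005° of the true value.
At 20.8°: 0.005° × 111000 × cos 20.8° = 0.005 × 111000 × 0.9348 ≈ 518.83 m.
At 58.8°: 0.005° × 111000 × cos 58.8° = 0.005 × 111000 × 0.5180 ≈ 287.5 m.
Difference: 518.83 − 287.5 = 231.32 m.

231 metres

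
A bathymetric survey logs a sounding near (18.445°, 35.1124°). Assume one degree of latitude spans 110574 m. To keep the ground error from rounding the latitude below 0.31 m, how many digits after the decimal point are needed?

One degree of latitude covers 110574 m.
N decimal places → at most half a unit in the last place, 0.5 × 10⁻ᴺ° = 110574/2 × 10⁻ᴺ m.
Need 0.5 × 110574 × 10⁻ᴺ ≤ 0.31 → 10⁻ᴺ ≤ 5.607e-06, so N ≥ 5.25.
So 6 decimal places suffice (0.0553 m); 5 would allow up to 0.553 m.

6 decimal places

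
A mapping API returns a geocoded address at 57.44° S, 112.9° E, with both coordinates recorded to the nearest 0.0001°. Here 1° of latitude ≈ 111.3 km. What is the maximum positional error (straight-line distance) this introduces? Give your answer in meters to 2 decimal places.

6.32 meters

Rounding to 4 decimal places leaves each coordinate within ±5e-05° of the true value.
North–south component: 5e-05° × 111300 = 5.565 m.
East–west component at 57.44°: 5e-05° × 111300 × cos 57.44° ≈ 5e-05 × 59899.7 ≈ 2.99499 m.
Worst case both components are at the extreme and orthogonal: √(5.565² + 2.99499²) ≈ 6.31974 m.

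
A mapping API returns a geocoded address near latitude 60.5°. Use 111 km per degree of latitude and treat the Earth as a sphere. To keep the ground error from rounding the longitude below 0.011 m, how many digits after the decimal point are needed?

At 60.5° one degree of longitude covers 111000 × cos 60.5° ≈ 111000 × 0.4924 ≈ 54659 m.
N decimal places → at most half a unit in the last place, 0.5 × 10⁻ᴺ° = 54659/2 × 10⁻ᴺ m.
Setting 27329.5 × 10⁻ᴺ ≤ 0.011 gives 10ᴺ ≥ 2.485e+06, i.e. N ≥ 6.40.
N = 6 would give 0.0273 m (too coarse); N = 7 gives 0.00273 m ≤ 0.011 m.

7 decimal places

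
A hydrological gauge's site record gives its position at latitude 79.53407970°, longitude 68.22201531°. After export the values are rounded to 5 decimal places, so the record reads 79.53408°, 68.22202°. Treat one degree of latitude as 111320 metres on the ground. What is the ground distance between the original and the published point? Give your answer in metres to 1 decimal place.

The latitude changed by -0.00000030° and the longitude by -0.00000469°.
North–south shift: -0.00000030 × 111320 = -0.033396 m.
E–W at 79.5341°: -0.00000469° × 111320 × cos 79.5341° = -0.00000469 × 111320 × 0.1817 ≈ -0.0948381 m.
Hypotenuse of the two orthogonal shifts: √(0.033396² + 0.0948381²) = 0.100546 m.

0.1 metres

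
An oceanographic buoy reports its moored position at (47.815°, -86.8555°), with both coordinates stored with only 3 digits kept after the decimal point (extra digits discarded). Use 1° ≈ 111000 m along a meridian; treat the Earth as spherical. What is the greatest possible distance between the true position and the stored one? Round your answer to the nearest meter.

Truncating at 3 decimal places can drop up to a full unit in the last place, so each coordinate may be off by as much as 0.001°.
North–south component: 0.001° × 111000 = 111 m.
Longitude error → 0.001 × 111000 × cos 47.815° = 0.001 × 111000 × 0.6715 ≈ 74.5395 m.
The two errors are perpendicular, so the maximum displacement is √(111² + 74.5395²) ≈ 133.705 m.

134 meters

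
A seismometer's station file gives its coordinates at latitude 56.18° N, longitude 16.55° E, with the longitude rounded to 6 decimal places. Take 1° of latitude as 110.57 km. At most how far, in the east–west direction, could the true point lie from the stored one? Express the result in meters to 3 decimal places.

Rounding to 6 decimal places leaves the longitude within ±5e-07° of the true value.
Parallels shrink by cos φ, so at 56.18° a degree of longitude is 110570 × 0.5566 ≈ 61541.7 m.
Maximum E–W displacement: 5e-07 × 61541.7 = 0.0307708 m.

0.031 meters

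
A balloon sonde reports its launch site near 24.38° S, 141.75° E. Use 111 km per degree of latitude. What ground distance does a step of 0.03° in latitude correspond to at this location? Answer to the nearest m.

0.03° × 111000 m/° = 3330 m.

3330 m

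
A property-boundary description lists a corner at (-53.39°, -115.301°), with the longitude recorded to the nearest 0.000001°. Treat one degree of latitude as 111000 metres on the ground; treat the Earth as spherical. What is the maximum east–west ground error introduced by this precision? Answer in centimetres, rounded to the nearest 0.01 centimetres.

Rounding to 6 decimal places leaves the longitude within ±5e-07° of the true value.
One degree of longitude at 53.39° is 111000 × cos 53.39° ≈ 111000 × 0.5964 = 66196.5 m.
Maximum E–W displacement: 5e-07 × 66196.5 = 0.0330983 m.
That is 0.0330983 m = 3.3098 cm.

3.31 centimetres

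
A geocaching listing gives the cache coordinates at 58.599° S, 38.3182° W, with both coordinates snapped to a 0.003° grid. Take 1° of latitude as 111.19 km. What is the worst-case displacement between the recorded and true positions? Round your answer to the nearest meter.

With a 0.003° grid the true value lies within half a step, ±0.003°/2 = ±0.0015°, of the stored one.
North–south component: 0.0015° × 111190 = 166.785 m.
E–W at 58.599°: 0.0015° × 111190 × cos 58.599° = 0.0015 × 111190 × 0.5210 ≈ 86.8991 m.
Combining orthogonally: (166.785² + 86.8991²)^½ ≈ 188.066 m.

188 meters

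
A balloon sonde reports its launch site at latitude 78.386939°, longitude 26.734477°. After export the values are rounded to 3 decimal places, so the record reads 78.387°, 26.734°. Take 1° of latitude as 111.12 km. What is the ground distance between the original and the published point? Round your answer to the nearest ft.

41 ft

Δlat = 78.386939 − 78.387 = -0.000061°; Δlon = 26.734477 − 26.734 = +0.000477°.
N–S: -0.000061° × 111120 m/° = -6.77832 m.
E–W at 78.387°: 0.000477° × 111120 × cos 78.387° = 0.000477 × 111120 × 0.2013 ≈ 10.6698 m.
Combined displacement = (6.77832² + 10.6698²)^½ ≈ 12.6408 m.
In feet: 12.6408 m ÷ 0.3048 ≈ 41.472 ft.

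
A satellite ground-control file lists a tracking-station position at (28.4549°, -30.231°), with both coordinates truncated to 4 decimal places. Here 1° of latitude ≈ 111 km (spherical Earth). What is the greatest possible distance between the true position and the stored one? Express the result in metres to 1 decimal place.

14.8 metres

Truncating at 4 decimal places can drop up to a full unit in the last place, so each coordinate may be off by as much as 0.0001°.
Latitude error → 0.0001 × 111000 = 11.1 m along the meridian.
Longitude error → 0.0001 × 111000 × cos 28.4549° = 0.0001 × 111000 × 0.8792 ≈ 9.75904 m.
The two errors are perpendicular, so the maximum displacement is √(11.1² + 9.75904²) ≈ 14.78 m.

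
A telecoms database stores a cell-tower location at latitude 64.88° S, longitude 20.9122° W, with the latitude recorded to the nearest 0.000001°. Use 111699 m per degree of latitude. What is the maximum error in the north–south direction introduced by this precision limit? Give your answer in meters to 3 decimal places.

0.056 meters

Rounding to 6 decimal places leaves the latitude within ±5e-07° of the true value.
Along the meridian that is 5e-07° × 111699 m/° = 0.0558495 m.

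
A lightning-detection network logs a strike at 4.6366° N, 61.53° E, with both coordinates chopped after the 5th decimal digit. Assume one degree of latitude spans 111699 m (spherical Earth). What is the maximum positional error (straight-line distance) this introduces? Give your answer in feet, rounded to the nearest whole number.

Truncating at 5 decimal places can drop up to a full unit in the last place, so each coordinate may be off by as much as 1e-05°.
N–S: 1e-05° × 111699 m/° = 1.11699 m.
E–W at 4.6366°: 1e-05° × 111699 × cos 4.6366° = 1e-05 × 111699 × 0.9967 ≈ 1.11333 m.
Combining orthogonally: (1.11699² + 1.11333²)^½ ≈ 1.57708 m.
Converting: 1.57708 m × 3.2808 ft/m ≈ 5.1741 ft.

5 feet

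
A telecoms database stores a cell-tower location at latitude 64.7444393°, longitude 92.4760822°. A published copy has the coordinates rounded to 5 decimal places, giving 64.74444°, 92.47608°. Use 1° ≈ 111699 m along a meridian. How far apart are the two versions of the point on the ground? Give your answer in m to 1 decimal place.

The latitude changed by -0.0000007° and the longitude by +0.0000022°.
North–south shift: -0.0000007 × 111699 = -0.0781893 m.
E–W at 64.7444°: 0.0000022° × 111699 × cos 64.7444° = 0.0000022 × 111699 × 0.4267 ≈ 0.104846 m.
Distance: √(0.0781893² + 0.104846²) ≈ 0.130791 m.

0.1 m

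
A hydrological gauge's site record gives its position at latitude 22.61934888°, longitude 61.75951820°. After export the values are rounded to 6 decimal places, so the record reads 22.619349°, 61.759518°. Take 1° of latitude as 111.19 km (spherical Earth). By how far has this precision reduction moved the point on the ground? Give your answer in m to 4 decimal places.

Δlat = 22.61934888 − 22.619349 = -0.00000012°; Δlon = 61.75951820 − 61.759518 = +0.00000020°.
North–south shift: -0.00000012 × 111190 = -0.0133428 m.
East–west at this latitude: 0.00000020° × 111190 × cos 22.6193° ≈ 0.00000020 × 102637 = 0.0205275 m.
Combined displacement = (0.0133428² + 0.0205275²)^½ ≈ 0.0244828 m.

0.0245 m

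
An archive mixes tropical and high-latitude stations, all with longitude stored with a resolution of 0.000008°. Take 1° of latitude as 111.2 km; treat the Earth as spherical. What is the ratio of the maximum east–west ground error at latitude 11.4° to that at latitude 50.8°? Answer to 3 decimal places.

1.551

With a 0.000008° grid the true value lies within half a step, ±0.000008°/2 = ±4e-06°, of the stored one.
Error at 11.4° = 4e-06° × 111200 × cos 11.4° ≈ 0.4448 × 0.9803 = 0.43602 m.
At 50.8°: 4e-06° × 111200 × cos 50.8° = 4e-06 × 111200 × 0.6320 ≈ 0.28113 m.
The ratio reduces to cos 11.4° / cos 50.8° = 0.9803/0.6320 ≈ 1.5510.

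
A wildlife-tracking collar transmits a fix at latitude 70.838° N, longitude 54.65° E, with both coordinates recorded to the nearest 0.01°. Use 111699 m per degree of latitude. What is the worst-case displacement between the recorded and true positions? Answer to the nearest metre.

588 metres

Rounding to 2 decimal places leaves each coordinate within ±0.005° of the true value.
N–S: 0.005° × 111699 m/° = 558.495 m.
East–west component at 70.838°: 0.005° × 111699 × cos 70.838° ≈ 0.005 × 36664.1 ≈ 183.321 m.
Worst case both components are at the extreme and orthogonal: √(558.495² + 183.321²) ≈ 587.812 m.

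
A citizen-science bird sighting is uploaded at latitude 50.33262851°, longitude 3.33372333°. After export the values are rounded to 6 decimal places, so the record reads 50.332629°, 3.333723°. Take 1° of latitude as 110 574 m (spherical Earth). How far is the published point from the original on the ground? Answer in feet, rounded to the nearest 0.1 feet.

0.2 feet

Δlat = 50.33262851 − 50.332629 = -0.00000049°; Δlon = 3.33372333 − 3.333723 = +0.00000033°.
N–S: -0.00000049° × 110574 m/° = -0.0541813 m.
E–W at 50.3326°: 0.00000033° × 110574 × cos 50.3326° = 0.00000033 × 110574 × 0.6383 ≈ 0.0232923 m.
Combined displacement = (0.0541813² + 0.0232923²)^½ ≈ 0.0589757 m.
In feet: 0.0589757 m ÷ 0.3048 ≈ 0.19349 ft.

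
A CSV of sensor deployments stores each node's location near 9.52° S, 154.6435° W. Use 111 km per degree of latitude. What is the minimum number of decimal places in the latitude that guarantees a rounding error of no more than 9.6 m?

One degree of latitude covers 111000 m.
Rounding to N decimal places gives at most 0.5 × 10⁻ᴺ degrees of error, i.e. 0.5 × 10⁻ᴺ × 111000 m.
Setting 55500 × 10⁻ᴺ ≤ 9.6 gives 10ᴺ ≥ 5781, i.e. N ≥ 3.76.
N = 3 would give 55.5 m (too coarse); N = 4 gives 5.55 m ≤ 9.6 m.

4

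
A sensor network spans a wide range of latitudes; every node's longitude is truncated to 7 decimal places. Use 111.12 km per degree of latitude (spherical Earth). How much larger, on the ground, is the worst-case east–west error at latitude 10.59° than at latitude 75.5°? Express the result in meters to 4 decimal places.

Truncating at 7 decimal places can drop up to a full unit in the last place, so the longitude may be off by as much as 1e-07°.
Error at 10.59° = 1e-07° × 111120 × cos 10.59° ≈ 0.011112 × 0.9830 = 0.010923 m.
Error at 75.5° = 1e-07° × 111120 × cos 75.5° ≈ 0.011112 × 0.2504 = 0.0027822 m.
So the lower-latitude error exceeds the higher by 0.010923 − 0.0027822 = 0.0081405 m.

0.0081 meters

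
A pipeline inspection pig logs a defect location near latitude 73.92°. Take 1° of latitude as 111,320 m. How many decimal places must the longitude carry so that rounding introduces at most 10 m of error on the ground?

At 73.92° one degree of longitude covers 111320 × cos 73.92° ≈ 111320 × 0.2770 ≈ 30833.3 m.
With N decimal places the half-ulp bound is 0.5·10⁻ᴺ°, or 0.5·10⁻ᴺ × 30833.3 m on the ground.
Setting 15416.7 × 10⁻ᴺ ≤ 10 gives 10ᴺ ≥ 1542, i.e. N ≥ 3.19.
N = 3 would give 15.4 m (too coarse); N = 4 gives 1.54 m ≤ 10 m.

4 decimal places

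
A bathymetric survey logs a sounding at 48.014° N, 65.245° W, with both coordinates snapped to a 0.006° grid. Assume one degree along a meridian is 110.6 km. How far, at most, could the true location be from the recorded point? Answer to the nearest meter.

399 meters

With a 0.006° grid the true value lies within half a step, ±0.006°/2 = ±0.003°, of the stored one.
North–south component: 0.003° × 110600 = 331.8 m.
East–west component at 48.014°: 0.003° × 110600 × cos 48.014° ≈ 0.003 × 73985.8 ≈ 221.957 m.
The two errors are perpendicular, so the maximum displacement is √(331.8² + 221.957²) ≈ 399.195 m.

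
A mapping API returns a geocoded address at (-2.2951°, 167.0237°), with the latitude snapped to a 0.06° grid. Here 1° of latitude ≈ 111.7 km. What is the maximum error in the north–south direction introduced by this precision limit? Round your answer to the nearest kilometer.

With a 0.06° grid the true value lies within half a step, ±0.06°/2 = ±0.03°, of the stored one.
So the N–S error is at most 0.03 × 111700 = 3351 m.
That is 3351 m = 3.351 km.

3 kilometers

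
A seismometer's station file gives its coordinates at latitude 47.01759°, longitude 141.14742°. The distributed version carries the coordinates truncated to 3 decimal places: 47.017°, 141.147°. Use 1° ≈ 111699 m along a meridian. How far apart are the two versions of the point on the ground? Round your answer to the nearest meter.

73 meters

Δlat = 47.01759 − 47.017 = +0.00059°; Δlon = 141.14742 − 141.147 = +0.00042°.
North–south shift: 0.00059 × 111699 = 65.9024 m.
East–west at this latitude: 0.00042° × 111699 × cos 47.017° ≈ 0.00042 × 76154.3 = 31.9848 m.
Hypotenuse of the two orthogonal shifts: √(65.9024² + 31.9848²) = 73.254 m.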